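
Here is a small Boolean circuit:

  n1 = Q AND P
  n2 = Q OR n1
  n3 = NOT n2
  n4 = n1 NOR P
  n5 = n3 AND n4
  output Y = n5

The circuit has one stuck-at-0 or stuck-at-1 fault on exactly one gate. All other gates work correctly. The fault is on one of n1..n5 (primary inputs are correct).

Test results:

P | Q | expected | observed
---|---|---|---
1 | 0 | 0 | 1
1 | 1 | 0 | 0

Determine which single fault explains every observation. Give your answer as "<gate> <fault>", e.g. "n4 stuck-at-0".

n4 stuck-at-1

Fault-free values for test 1 (P=1, Q=0): n1=0, n2=0, n3=1, n4=0, n5=0, giving Y=0. Observed 1.
Test 1: faults giving observed 1 are {n4 stuck-at-1, n5 stuck-at-1}.
Test 2 (P=1, Q=1): fault-free n1=1, n2=1, n3=0, n4=0, n5=0 → 0; observed 0. Eliminates n5 stuck-at-1.
Only n4 stuck-at-1 is consistent with every test.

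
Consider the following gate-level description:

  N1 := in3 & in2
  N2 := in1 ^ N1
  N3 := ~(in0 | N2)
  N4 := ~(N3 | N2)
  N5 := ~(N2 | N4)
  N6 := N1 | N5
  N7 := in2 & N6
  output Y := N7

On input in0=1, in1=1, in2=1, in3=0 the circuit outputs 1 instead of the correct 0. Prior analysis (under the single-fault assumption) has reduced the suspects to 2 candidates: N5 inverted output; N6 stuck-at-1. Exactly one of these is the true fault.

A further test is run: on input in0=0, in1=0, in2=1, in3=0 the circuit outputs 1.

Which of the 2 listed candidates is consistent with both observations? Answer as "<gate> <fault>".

Evaluate each candidate on input in0=0, in1=0, in2=1, in3=0:
  N5 inverted output: N1=0, N2=0, N3=1, N4=0, N5=0 [inverted output], N6=0, N7=0 → 0 — eliminated
  N6 stuck-at-1: N1=0, N2=0, N3=1, N4=0, N5=1, N6=1 [stuck-at-1], N7=1 → 1 — matches
Only N6 stuck-at-1 reproduces the observed 1.

N6 stuck-at-1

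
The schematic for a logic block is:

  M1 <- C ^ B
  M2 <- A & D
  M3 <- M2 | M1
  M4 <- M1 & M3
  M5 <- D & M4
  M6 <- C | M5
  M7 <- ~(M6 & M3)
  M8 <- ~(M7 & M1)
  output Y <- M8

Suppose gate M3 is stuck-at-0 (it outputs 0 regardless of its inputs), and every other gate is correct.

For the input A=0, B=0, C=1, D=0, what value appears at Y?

Propagate with M3 forced: M1=1, M2=0, M3=0 [stuck-at-0], M4=0, M5=0, M6=1, M7=1, M8=0.
So Y = 0. (Without the fault it would be 1.)

0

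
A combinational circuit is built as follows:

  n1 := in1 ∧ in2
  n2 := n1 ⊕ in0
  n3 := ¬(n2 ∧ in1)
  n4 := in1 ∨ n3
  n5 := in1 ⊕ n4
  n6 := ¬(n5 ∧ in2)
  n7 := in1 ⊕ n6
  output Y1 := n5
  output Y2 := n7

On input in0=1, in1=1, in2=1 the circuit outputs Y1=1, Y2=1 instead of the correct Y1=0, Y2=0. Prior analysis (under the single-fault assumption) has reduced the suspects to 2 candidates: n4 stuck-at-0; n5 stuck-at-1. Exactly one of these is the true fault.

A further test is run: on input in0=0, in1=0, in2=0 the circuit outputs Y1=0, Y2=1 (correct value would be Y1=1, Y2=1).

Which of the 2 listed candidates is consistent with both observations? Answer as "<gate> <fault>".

n4 stuck-at-0

Evaluate each candidate on input in0=0, in1=0, in2=0:
  n4 stuck-at-0: n1=0, n2=0, n3=1, n4=0 [stuck-at-0], n5=0, n6=1, n7=1 → Y1=0, Y2=1 — matches
  n5 stuck-at-1: n1=0, n2=0, n3=1, n4=1, n5=1 [stuck-at-1], n6=1, n7=1 → Y1=1, Y2=1 — eliminated
Only n4 stuck-at-0 reproduces the observed Y1=0, Y2=1.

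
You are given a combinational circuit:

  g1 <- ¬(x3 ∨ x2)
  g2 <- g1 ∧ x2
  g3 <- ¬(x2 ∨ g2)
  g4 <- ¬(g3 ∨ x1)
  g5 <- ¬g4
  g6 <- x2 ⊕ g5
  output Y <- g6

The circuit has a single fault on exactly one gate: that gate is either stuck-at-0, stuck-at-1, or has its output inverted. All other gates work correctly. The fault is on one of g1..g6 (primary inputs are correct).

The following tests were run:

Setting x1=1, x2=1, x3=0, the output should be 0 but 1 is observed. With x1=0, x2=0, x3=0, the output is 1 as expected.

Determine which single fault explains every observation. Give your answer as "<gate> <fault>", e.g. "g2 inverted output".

Fault-free values for test 1 (x1=1, x2=1, x3=0): g1=0, g2=0, g3=0, g4=0, g5=1, g6=0, giving Y=0. Observed 1.
Test 1: faults giving observed 1 are {g4 stuck-at-1, g4 inverted output, g5 stuck-at-0, g5 inverted output, g6 stuck-at-1, g6 inverted output}.
Test 2 (x1=0, x2=0, x3=0): fault-free g1=1, g2=0, g3=1, g4=0, g5=1, g6=1 → 1; observed 1. Eliminates g4 stuck-at-1, g4 inverted output, g5 stuck-at-0, g5 inverted output, g6 inverted output.
Only g6 stuck-at-1 is consistent with every test.

g6 stuck-at-1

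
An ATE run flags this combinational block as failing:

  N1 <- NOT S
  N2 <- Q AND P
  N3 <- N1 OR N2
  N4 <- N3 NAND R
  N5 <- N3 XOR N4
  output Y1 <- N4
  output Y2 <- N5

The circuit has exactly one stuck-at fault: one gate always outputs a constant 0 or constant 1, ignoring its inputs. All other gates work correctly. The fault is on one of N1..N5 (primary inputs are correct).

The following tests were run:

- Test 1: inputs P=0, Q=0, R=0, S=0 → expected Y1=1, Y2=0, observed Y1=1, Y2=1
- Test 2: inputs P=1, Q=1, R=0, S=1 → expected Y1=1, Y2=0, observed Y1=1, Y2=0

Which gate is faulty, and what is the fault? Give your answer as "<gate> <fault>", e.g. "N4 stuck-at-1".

Fault-free values for test 1 (P=0, Q=0, R=0, S=0): N1=1, N2=0, N3=1, N4=1, N5=0, giving Y1=1, Y2=0. Observed Y1=1, Y2=1.
Test 1: faults giving observed Y1=1, Y2=1 are {N1 stuck-at-0, N3 stuck-at-0, N5 stuck-at-1}.
Test 2 (P=1, Q=1, R=0, S=1): fault-free N1=0, N2=1, N3=1, N4=1, N5=0 → Y1=1, Y2=0; observed Y1=1, Y2=0. Eliminates N3 stuck-at-0, N5 stuck-at-1.
Only N1 stuck-at-0 is consistent with every test.

N1 stuck-at-0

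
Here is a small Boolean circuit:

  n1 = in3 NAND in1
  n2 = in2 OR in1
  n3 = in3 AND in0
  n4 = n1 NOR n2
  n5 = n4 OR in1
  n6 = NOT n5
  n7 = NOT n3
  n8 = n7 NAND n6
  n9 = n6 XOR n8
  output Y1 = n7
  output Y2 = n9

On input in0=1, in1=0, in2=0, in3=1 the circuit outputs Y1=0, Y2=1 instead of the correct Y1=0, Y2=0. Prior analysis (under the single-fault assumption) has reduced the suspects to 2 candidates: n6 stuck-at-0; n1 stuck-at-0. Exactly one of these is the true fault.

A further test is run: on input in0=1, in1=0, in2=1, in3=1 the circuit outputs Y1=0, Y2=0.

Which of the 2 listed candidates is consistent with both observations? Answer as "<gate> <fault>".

n1 stuck-at-0

Evaluate each candidate on input in0=1, in1=0, in2=1, in3=1:
  n6 stuck-at-0: n1=1, n2=1, n3=1, n4=0, n5=0, n6=0 [stuck-at-0], n7=0, n8=1, n9=1 → Y1=0, Y2=1 — eliminated
  n1 stuck-at-0: n1=0 [stuck-at-0], n2=1, n3=1, n4=0, n5=0, n6=1, n7=0, n8=1, n9=0 → Y1=0, Y2=0 — matches
Only n1 stuck-at-0 reproduces the observed Y1=0, Y2=0.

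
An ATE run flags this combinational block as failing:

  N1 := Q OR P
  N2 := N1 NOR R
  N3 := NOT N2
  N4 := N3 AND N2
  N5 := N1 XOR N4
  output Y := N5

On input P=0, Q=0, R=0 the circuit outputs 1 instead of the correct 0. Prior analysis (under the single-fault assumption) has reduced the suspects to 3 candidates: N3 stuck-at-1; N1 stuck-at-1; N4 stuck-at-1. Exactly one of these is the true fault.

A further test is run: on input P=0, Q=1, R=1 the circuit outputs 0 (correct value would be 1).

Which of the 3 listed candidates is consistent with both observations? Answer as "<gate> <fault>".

N4 stuck-at-1

Evaluate each candidate on input P=0, Q=1, R=1:
  N3 stuck-at-1: N1=1, N2=0, N3=1 [stuck-at-1], N4=0, N5=1 → 1 — eliminated
  N1 stuck-at-1: N1=1 [stuck-at-1], N2=0, N3=1, N4=0, N5=1 → 1 — eliminated
  N4 stuck-at-1: N1=1, N2=0, N3=1, N4=1 [stuck-at-1], N5=0 → 0 — matches
Only N4 stuck-at-1 reproduces the observed 0.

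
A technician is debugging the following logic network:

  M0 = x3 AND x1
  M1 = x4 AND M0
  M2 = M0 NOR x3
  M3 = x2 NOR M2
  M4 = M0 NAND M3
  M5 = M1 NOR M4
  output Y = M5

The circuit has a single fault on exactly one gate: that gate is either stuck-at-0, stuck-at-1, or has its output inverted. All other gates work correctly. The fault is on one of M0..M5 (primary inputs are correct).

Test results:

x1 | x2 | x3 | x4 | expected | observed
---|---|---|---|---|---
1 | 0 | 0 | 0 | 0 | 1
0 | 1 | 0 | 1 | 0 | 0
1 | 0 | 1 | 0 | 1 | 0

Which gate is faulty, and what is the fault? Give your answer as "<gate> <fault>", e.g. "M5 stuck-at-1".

M0 inverted output

Fault-free values for test 1 (x1=1, x2=0, x3=0, x4=0): M0=0, M1=0, M2=1, M3=0, M4=1, M5=0, giving Y=0. Observed 1.
Test 1: faults giving observed 1 are {M0 stuck-at-1, M0 inverted output, M4 stuck-at-0, M4 inverted output, M5 stuck-at-1, M5 inverted output}.
Test 2 (x1=0, x2=1, x3=0, x4=1): fault-free M0=0, M1=0, M2=1, M3=0, M4=1, M5=0 → 0; observed 0. Eliminates M4 stuck-at-0, M4 inverted output, M5 stuck-at-1, M5 inverted output.
Test 3 (x1=1, x2=0, x3=1, x4=0): fault-free M0=1, M1=0, M2=0, M3=1, M4=0, M5=1 → 1; observed 0. Eliminates M0 stuck-at-1.
Only M0 inverted output is consistent with every test.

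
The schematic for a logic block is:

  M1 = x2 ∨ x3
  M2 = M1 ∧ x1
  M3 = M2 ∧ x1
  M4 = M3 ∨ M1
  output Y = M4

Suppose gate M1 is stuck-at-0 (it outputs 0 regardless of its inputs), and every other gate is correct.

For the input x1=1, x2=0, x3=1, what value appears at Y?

Propagate with M1 forced: M1=0 [stuck-at-0], M2=0, M3=0, M4=0.
So Y = 0. (Without the fault it would be 1.)

0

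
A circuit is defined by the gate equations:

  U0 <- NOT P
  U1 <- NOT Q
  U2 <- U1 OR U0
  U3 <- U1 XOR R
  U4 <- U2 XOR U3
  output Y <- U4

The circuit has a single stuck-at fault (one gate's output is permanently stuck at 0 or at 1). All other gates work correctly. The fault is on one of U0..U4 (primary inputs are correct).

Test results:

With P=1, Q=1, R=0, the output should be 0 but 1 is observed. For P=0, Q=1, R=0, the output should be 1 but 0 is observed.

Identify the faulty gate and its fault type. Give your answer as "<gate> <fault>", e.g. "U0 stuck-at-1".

Fault-free values for test 1 (P=1, Q=1, R=0): U0=0, U1=0, U2=0, U3=0, U4=0, giving Y=0. Observed 1.
Test 1: faults giving observed 1 are {U0 stuck-at-1, U2 stuck-at-1, U3 stuck-at-1, U4 stuck-at-1}.
Test 2 (P=0, Q=1, R=0): fault-free U0=1, U1=0, U2=1, U3=0, U4=1 → 1; observed 0. Eliminates U0 stuck-at-1, U2 stuck-at-1, U4 stuck-at-1.
Only U3 stuck-at-1 is consistent with every test.

U3 stuck-at-1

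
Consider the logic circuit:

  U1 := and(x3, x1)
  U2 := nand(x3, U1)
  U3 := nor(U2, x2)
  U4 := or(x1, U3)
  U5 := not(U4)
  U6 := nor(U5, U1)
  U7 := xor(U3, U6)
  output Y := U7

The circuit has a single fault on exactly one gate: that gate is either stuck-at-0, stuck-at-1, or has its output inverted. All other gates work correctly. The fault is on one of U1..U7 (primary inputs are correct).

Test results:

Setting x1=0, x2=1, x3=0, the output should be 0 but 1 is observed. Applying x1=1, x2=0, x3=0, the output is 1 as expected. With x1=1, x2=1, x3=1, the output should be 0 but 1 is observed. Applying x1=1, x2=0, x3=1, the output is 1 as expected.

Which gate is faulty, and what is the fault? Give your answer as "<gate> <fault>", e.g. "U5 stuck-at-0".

Fault-free values for test 1 (x1=0, x2=1, x3=0): U1=0, U2=1, U3=0, U4=0, U5=1, U6=0, U7=0, giving Y=0. Observed 1.
Test 1: faults giving observed 1 are {U4 stuck-at-1, U4 inverted output, U5 stuck-at-0, U5 inverted output, U6 stuck-at-1, U6 inverted output, U7 stuck-at-1, U7 inverted output}.
Test 2 (x1=1, x2=0, x3=0): fault-free U1=0, U2=1, U3=0, U4=1, U5=0, U6=1, U7=1 → 1; observed 1. Eliminates U4 inverted output, U5 inverted output, U6 inverted output, U7 inverted output.
Test 3 (x1=1, x2=1, x3=1): fault-free U1=1, U2=0, U3=0, U4=1, U5=0, U6=0, U7=0 → 0; observed 1. Eliminates U4 stuck-at-1, U5 stuck-at-0.
Test 4 (x1=1, x2=0, x3=1): fault-free U1=1, U2=0, U3=1, U4=1, U5=0, U6=0, U7=1 → 1; observed 1. Eliminates U6 stuck-at-1.
Only U7 stuck-at-1 is consistent with every test.

U7 stuck-at-1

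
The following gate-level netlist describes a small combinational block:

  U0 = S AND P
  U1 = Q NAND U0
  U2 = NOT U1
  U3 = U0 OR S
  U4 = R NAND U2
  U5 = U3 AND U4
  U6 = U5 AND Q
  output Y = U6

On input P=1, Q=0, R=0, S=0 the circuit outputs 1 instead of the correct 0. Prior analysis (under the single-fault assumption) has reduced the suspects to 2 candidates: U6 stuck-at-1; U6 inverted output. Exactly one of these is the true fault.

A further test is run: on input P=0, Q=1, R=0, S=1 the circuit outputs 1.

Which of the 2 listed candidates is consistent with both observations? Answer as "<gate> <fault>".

U6 stuck-at-1

Evaluate each candidate on input P=0, Q=1, R=0, S=1:
  U6 stuck-at-1: U0=0, U1=1, U2=0, U3=1, U4=1, U5=1, U6=1 [stuck-at-1] → 1 — matches
  U6 inverted output: U0=0, U1=1, U2=0, U3=1, U4=1, U5=1, U6=0 [inverted output] → 0 — eliminated
Only U6 stuck-at-1 reproduces the observed 1.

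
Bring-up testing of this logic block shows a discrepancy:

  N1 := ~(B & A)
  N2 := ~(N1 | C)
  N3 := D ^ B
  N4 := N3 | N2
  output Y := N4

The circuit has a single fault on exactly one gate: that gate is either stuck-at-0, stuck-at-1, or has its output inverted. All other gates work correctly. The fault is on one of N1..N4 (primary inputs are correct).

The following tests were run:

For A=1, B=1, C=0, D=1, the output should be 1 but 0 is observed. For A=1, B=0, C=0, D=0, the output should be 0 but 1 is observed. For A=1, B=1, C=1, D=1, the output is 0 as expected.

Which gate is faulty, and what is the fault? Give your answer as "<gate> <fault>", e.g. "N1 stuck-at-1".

Fault-free values for test 1 (A=1, B=1, C=0, D=1): N1=0, N2=1, N3=0, N4=1, giving Y=1. Observed 0.
Test 1: faults giving observed 0 are {N1 stuck-at-1, N1 inverted output, N2 stuck-at-0, N2 inverted output, N4 stuck-at-0, N4 inverted output}.
Test 2 (A=1, B=0, C=0, D=0): fault-free N1=1, N2=0, N3=0, N4=0 → 0; observed 1. Eliminates N1 stuck-at-1, N2 stuck-at-0, N4 stuck-at-0.
Test 3 (A=1, B=1, C=1, D=1): fault-free N1=0, N2=0, N3=0, N4=0 → 0; observed 0. Eliminates N2 inverted output, N4 inverted output.
Only N1 inverted output is consistent with every test.

N1 inverted output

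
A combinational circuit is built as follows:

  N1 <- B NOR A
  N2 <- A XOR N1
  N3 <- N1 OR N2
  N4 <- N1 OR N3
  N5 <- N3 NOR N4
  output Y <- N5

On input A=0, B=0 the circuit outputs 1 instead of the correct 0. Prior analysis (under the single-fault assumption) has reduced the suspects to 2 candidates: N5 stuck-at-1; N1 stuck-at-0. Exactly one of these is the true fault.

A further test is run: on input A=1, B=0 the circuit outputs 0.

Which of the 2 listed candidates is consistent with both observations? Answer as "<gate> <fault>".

N1 stuck-at-0

Evaluate each candidate on input A=1, B=0:
  N5 stuck-at-1: N1=0, N2=1, N3=1, N4=1, N5=1 [stuck-at-1] → 1 — eliminated
  N1 stuck-at-0: N1=0 [stuck-at-0], N2=1, N3=1, N4=1, N5=0 → 0 — matches
Only N1 stuck-at-0 reproduces the observed 0.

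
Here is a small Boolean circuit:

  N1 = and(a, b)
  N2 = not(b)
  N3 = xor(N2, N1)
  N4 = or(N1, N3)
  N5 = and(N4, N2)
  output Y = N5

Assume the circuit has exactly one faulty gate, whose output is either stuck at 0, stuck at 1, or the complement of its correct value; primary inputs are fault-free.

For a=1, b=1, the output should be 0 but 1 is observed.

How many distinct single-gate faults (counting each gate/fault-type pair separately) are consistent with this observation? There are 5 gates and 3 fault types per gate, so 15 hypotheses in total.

4

Fault-free: N1=1, N2=0, N3=1, N4=1, N5=0 → 0. Observed 1.
  N1: none of the 3 fault types match ✗
  N2: stuck-at-1, inverted output ✓; others ✗
  N3: none of the 3 fault types match ✗
  N4: none of the 3 fault types match ✗
  N5: stuck-at-1, inverted output ✓; others ✗
Consistent faults: {N2 stuck-at-1, N2 inverted output, N5 stuck-at-1, N5 inverted output} — 4 in all.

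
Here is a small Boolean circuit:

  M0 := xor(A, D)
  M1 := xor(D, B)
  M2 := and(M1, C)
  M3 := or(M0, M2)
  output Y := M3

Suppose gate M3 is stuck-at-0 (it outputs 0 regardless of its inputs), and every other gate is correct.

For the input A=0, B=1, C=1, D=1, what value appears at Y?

0

Propagate with M3 forced: M0=1, M1=0, M2=0, M3=0 [stuck-at-0].
So Y = 0. (Without the fault it would be 1.)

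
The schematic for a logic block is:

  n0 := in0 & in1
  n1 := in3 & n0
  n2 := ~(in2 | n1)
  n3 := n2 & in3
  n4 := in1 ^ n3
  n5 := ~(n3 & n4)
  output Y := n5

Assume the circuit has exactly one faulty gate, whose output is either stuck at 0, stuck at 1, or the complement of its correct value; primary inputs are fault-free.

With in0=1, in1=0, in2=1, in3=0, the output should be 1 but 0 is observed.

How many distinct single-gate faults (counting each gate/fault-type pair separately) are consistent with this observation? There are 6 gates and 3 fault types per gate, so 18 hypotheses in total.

4

Fault-free: n0=0, n1=0, n2=0, n3=0, n4=0, n5=1 → 1. Observed 0.
  n0: none of the 3 fault types match ✗
  n1: none of the 3 fault types match ✗
  n2: none of the 3 fault types match ✗
  n3: stuck-at-1, inverted output ✓; others ✗
  n4: none of the 3 fault types match ✗
  n5: stuck-at-0, inverted output ✓; others ✗
Consistent faults: {n3 stuck-at-1, n3 inverted output, n5 stuck-at-0, n5 inverted output} — 4 in all.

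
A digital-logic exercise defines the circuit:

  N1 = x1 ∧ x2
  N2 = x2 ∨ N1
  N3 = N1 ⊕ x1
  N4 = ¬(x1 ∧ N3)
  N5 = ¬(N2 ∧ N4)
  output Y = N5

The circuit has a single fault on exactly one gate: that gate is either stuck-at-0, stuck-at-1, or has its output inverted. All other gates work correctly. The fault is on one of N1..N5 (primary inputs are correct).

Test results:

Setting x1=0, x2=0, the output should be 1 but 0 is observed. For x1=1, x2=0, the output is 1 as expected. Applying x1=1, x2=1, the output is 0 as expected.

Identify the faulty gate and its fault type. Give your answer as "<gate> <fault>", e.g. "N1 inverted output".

N2 stuck-at-1

Fault-free values for test 1 (x1=0, x2=0): N1=0, N2=0, N3=0, N4=1, N5=1, giving Y=1. Observed 0.
Test 1: faults giving observed 0 are {N1 stuck-at-1, N1 inverted output, N2 stuck-at-1, N2 inverted output, N5 stuck-at-0, N5 inverted output}.
Test 2 (x1=1, x2=0): fault-free N1=0, N2=0, N3=1, N4=0, N5=1 → 1; observed 1. Eliminates N1 stuck-at-1, N1 inverted output, N5 stuck-at-0, N5 inverted output.
Test 3 (x1=1, x2=1): fault-free N1=1, N2=1, N3=0, N4=1, N5=0 → 0; observed 0. Eliminates N2 inverted output.
Only N2 stuck-at-1 is consistent with every test.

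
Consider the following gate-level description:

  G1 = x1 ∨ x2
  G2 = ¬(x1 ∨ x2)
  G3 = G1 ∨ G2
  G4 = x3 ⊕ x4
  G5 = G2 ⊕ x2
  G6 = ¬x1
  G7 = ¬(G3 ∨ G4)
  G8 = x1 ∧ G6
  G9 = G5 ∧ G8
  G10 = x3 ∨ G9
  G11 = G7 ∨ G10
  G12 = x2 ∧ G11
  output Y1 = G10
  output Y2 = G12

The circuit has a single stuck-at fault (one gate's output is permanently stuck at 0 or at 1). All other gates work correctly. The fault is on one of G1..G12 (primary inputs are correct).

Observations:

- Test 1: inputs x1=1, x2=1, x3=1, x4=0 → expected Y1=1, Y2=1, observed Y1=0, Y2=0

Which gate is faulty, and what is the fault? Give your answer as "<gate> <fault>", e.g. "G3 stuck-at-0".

Fault-free values for test 1 (x1=1, x2=1, x3=1, x4=0): G1=1, G2=0, G3=1, G4=1, G5=1, G6=0, G7=0, G8=0, G9=0, G10=1, G11=1, G12=1, giving Y1=1, Y2=1. Observed Y1=0, Y2=0.
Test 1: faults giving observed Y1=0, Y2=0 are {G10 stuck-at-0}.
Only G10 stuck-at-0 is consistent with every test.

G10 stuck-at-0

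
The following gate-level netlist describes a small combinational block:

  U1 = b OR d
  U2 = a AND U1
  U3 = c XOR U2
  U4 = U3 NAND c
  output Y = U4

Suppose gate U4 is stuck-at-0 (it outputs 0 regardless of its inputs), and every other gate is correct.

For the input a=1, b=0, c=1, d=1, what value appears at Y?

Propagate with U4 forced: U1=1, U2=1, U3=0, U4=0 [stuck-at-0].
So Y = 0. (Without the fault it would be 1.)

0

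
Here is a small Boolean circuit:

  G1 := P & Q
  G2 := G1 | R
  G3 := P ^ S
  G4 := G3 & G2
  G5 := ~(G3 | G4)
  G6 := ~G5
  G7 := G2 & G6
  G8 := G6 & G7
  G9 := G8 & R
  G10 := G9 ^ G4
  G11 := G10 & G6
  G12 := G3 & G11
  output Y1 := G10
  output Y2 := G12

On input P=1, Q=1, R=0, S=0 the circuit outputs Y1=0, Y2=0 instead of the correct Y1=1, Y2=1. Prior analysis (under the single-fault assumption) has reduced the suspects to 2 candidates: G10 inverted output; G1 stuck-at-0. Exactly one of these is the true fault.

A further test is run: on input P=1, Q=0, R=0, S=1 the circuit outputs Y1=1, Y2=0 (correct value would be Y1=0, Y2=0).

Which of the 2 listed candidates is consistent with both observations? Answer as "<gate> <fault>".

G10 inverted output

Evaluate each candidate on input P=1, Q=0, R=0, S=1:
  G10 inverted output: G1=0, G2=0, G3=0, G4=0, G5=1, G6=0, G7=0, G8=0, G9=0, G10=1 [inverted output], G11=0, G12=0 → Y1=1, Y2=0 — matches
  G1 stuck-at-0: G1=0 [stuck-at-0], G2=0, G3=0, G4=0, G5=1, G6=0, G7=0, G8=0, G9=0, G10=0, G11=0, G12=0 → Y1=0, Y2=0 — eliminated
Only G10 inverted output reproduces the observed Y1=1, Y2=0.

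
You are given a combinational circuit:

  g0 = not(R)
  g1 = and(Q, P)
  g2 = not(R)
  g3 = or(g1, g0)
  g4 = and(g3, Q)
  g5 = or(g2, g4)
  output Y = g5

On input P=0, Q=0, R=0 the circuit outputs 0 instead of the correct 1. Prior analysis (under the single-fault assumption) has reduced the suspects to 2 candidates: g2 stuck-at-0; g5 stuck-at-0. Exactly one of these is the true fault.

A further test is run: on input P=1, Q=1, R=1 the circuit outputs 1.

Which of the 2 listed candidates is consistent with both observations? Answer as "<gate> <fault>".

g2 stuck-at-0

Evaluate each candidate on input P=1, Q=1, R=1:
  g2 stuck-at-0: g0=0, g1=1, g2=0 [stuck-at-0], g3=1, g4=1, g5=1 → 1 — matches
  g5 stuck-at-0: g0=0, g1=1, g2=0, g3=1, g4=1, g5=0 [stuck-at-0] → 0 — eliminated
Only g2 stuck-at-0 reproduces the observed 1.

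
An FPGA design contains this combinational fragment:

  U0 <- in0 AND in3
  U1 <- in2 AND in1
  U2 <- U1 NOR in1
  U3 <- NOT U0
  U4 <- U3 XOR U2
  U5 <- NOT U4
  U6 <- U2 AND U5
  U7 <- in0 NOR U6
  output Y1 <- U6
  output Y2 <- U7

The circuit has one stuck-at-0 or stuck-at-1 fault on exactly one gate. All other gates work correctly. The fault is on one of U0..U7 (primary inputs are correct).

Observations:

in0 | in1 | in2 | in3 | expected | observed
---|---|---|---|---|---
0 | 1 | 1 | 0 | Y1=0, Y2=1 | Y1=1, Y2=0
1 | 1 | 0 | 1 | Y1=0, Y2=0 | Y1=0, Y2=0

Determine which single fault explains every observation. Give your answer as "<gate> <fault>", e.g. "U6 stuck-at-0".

Fault-free values for test 1 (in0=0, in1=1, in2=1, in3=0): U0=0, U1=1, U2=0, U3=1, U4=1, U5=0, U6=0, U7=1, giving Y1=0, Y2=1. Observed Y1=1, Y2=0.
Test 1: faults giving observed Y1=1, Y2=0 are {U2 stuck-at-1, U6 stuck-at-1}.
Test 2 (in0=1, in1=1, in2=0, in3=1): fault-free U0=1, U1=0, U2=0, U3=0, U4=0, U5=1, U6=0, U7=0 → Y1=0, Y2=0; observed Y1=0, Y2=0. Eliminates U6 stuck-at-1.
Only U2 stuck-at-1 is consistent with every test.

U2 stuck-at-1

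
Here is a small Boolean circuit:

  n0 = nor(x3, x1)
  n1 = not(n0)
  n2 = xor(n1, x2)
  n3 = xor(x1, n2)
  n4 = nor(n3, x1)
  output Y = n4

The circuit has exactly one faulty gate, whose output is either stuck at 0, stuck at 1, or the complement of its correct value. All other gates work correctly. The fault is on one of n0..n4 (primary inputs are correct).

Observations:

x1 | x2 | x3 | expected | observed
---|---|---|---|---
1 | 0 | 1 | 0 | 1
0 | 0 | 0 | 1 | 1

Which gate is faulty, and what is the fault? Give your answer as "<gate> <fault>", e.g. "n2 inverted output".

Fault-free values for test 1 (x1=1, x2=0, x3=1): n0=0, n1=1, n2=1, n3=0, n4=0, giving Y=0. Observed 1.
Test 1: faults giving observed 1 are {n4 stuck-at-1, n4 inverted output}.
Test 2 (x1=0, x2=0, x3=0): fault-free n0=1, n1=0, n2=0, n3=0, n4=1 → 1; observed 1. Eliminates n4 inverted output.
Only n4 stuck-at-1 is consistent with every test.

n4 stuck-at-1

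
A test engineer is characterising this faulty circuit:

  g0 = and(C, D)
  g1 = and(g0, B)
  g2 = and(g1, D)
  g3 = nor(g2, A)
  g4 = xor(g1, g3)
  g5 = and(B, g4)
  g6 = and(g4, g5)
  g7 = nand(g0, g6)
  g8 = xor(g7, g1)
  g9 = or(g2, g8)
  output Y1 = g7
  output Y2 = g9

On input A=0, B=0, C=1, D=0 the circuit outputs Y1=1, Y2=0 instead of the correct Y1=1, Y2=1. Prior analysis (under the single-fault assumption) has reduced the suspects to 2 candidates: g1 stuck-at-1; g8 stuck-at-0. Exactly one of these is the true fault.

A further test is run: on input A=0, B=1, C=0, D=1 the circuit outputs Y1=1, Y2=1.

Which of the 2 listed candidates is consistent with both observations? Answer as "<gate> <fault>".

Evaluate each candidate on input A=0, B=1, C=0, D=1:
  g1 stuck-at-1: g0=0, g1=1 [stuck-at-1], g2=1, g3=0, g4=1, g5=1, g6=1, g7=1, g8=0, g9=1 → Y1=1, Y2=1 — matches
  g8 stuck-at-0: g0=0, g1=0, g2=0, g3=1, g4=1, g5=1, g6=1, g7=1, g8=0 [stuck-at-0], g9=0 → Y1=1, Y2=0 — eliminated
Only g1 stuck-at-1 reproduces the observed Y1=1, Y2=1.

g1 stuck-at-1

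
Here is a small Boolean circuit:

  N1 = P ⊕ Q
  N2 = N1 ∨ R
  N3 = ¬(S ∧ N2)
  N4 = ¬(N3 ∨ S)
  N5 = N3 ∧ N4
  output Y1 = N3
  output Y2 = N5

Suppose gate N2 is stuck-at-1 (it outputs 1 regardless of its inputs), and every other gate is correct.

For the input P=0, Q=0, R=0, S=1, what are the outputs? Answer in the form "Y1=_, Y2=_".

Propagate with N2 forced: N1=0, N2=1 [stuck-at-1], N3=0, N4=0, N5=0.
So the outputs are Y1=0, Y2=0. (Without the fault they would be Y1=1, Y2=0.)

Y1=0, Y2=0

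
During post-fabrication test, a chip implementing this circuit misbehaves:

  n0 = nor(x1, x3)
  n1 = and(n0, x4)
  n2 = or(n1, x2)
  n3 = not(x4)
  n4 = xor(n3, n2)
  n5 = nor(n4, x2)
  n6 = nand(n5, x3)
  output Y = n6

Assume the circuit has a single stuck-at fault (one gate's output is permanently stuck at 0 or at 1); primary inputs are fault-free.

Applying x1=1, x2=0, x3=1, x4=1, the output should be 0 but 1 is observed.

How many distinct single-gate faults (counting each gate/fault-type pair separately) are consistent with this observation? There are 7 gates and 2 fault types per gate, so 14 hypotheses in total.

7

Fault-free: n0=0, n1=0, n2=0, n3=0, n4=0, n5=1, n6=0 → 0. Observed 1.
  n0 stuck-at-0: output 0 ✗
  n0 stuck-at-1: output 1 ✓
  n1 stuck-at-0: output 0 ✗
  n1 stuck-at-1: output 1 ✓
  n2 stuck-at-0: output 0 ✗
  n2 stuck-at-1: output 1 ✓
  n3 stuck-at-0: output 0 ✗
  n3 stuck-at-1: output 1 ✓
  n4 stuck-at-0: output 0 ✗
  n4 stuck-at-1: output 1 ✓
  n5 stuck-at-0: output 1 ✓
  n5 stuck-at-1: output 0 ✗
  n6 stuck-at-0: output 0 ✗
  n6 stuck-at-1: output 1 ✓
Consistent faults: {n0 stuck-at-1, n1 stuck-at-1, n2 stuck-at-1, n3 stuck-at-1, n4 stuck-at-1, n5 stuck-at-0, n6 stuck-at-1} — 7 in all.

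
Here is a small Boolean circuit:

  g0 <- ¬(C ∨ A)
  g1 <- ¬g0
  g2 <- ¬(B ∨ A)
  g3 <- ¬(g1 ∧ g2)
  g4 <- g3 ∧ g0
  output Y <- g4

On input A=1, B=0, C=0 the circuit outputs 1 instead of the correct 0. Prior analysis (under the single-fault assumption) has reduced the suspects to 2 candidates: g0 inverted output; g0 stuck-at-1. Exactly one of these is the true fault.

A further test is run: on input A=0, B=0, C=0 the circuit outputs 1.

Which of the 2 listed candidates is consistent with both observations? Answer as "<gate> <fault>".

g0 stuck-at-1

Evaluate each candidate on input A=0, B=0, C=0:
  g0 inverted output: g0=0 [inverted output], g1=1, g2=1, g3=0, g4=0 → 0 — eliminated
  g0 stuck-at-1: g0=1 [stuck-at-1], g1=0, g2=1, g3=1, g4=1 → 1 — matches
Only g0 stuck-at-1 reproduces the observed 1.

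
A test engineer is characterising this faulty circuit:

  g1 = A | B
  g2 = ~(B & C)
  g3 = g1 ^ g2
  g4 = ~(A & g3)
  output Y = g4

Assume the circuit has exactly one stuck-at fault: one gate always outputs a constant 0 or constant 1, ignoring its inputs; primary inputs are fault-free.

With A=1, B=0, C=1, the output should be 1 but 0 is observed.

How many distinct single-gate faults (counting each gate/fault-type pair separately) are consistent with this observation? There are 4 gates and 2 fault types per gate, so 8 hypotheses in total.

4

Fault-free: g1=1, g2=1, g3=0, g4=1 → 1. Observed 0.
  g1 stuck-at-0: output 0 ✓
  g1 stuck-at-1: output 1 ✗
  g2 stuck-at-0: output 0 ✓
  g2 stuck-at-1: output 1 ✗
  g3 stuck-at-0: output 1 ✗
  g3 stuck-at-1: output 0 ✓
  g4 stuck-at-0: output 0 ✓
  g4 stuck-at-1: output 1 ✗
Consistent faults: {g1 stuck-at-0, g2 stuck-at-0, g3 stuck-at-1, g4 stuck-at-0} — 4 in all.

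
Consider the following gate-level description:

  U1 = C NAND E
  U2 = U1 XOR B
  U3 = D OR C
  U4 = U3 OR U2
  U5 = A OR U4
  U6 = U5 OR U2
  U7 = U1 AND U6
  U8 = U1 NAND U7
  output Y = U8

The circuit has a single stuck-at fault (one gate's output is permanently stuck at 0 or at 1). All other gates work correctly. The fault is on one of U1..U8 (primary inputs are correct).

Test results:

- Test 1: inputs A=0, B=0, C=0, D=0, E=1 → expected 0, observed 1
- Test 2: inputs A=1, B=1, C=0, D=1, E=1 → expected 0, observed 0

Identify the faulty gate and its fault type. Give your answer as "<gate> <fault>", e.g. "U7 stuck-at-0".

Fault-free values for test 1 (A=0, B=0, C=0, D=0, E=1): U1=1, U2=1, U3=0, U4=1, U5=1, U6=1, U7=1, U8=0, giving Y=0. Observed 1.
Test 1: faults giving observed 1 are {U1 stuck-at-0, U2 stuck-at-0, U6 stuck-at-0, U7 stuck-at-0, U8 stuck-at-1}.
Test 2 (A=1, B=1, C=0, D=1, E=1): fault-free U1=1, U2=0, U3=1, U4=1, U5=1, U6=1, U7=1, U8=0 → 0; observed 0. Eliminates U1 stuck-at-0, U6 stuck-at-0, U7 stuck-at-0, U8 stuck-at-1.
Only U2 stuck-at-0 is consistent with every test.

U2 stuck-at-0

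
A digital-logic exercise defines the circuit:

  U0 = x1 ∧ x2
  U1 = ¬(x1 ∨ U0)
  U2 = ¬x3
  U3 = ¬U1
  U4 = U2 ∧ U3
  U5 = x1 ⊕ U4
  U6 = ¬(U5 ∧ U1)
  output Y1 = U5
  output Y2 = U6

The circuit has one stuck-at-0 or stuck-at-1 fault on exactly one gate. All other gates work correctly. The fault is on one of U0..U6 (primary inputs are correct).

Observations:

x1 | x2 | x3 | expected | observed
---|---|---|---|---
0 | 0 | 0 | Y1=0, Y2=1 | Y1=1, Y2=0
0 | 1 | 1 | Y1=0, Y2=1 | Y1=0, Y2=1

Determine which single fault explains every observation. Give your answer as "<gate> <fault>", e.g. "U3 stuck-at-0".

U3 stuck-at-1

Fault-free values for test 1 (x1=0, x2=0, x3=0): U0=0, U1=1, U2=1, U3=0, U4=0, U5=0, U6=1, giving Y1=0, Y2=1. Observed Y1=1, Y2=0.
Test 1: faults giving observed Y1=1, Y2=0 are {U3 stuck-at-1, U4 stuck-at-1, U5 stuck-at-1}.
Test 2 (x1=0, x2=1, x3=1): fault-free U0=0, U1=1, U2=0, U3=0, U4=0, U5=0, U6=1 → Y1=0, Y2=1; observed Y1=0, Y2=1. Eliminates U4 stuck-at-1, U5 stuck-at-1.
Only U3 stuck-at-1 is consistent with every test.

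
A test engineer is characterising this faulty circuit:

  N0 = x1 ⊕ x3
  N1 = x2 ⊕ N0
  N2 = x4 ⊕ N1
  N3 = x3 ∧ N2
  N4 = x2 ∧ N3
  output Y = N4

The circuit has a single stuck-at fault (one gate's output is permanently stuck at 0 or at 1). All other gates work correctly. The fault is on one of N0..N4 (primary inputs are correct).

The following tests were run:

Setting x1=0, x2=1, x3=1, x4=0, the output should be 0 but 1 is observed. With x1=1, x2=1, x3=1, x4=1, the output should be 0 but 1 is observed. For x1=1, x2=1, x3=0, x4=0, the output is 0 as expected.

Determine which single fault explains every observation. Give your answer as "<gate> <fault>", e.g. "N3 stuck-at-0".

N2 stuck-at-1

Fault-free values for test 1 (x1=0, x2=1, x3=1, x4=0): N0=1, N1=0, N2=0, N3=0, N4=0, giving Y=0. Observed 1.
Test 1: faults giving observed 1 are {N0 stuck-at-0, N1 stuck-at-1, N2 stuck-at-1, N3 stuck-at-1, N4 stuck-at-1}.
Test 2 (x1=1, x2=1, x3=1, x4=1): fault-free N0=0, N1=1, N2=0, N3=0, N4=0 → 0; observed 1. Eliminates N0 stuck-at-0, N1 stuck-at-1.
Test 3 (x1=1, x2=1, x3=0, x4=0): fault-free N0=1, N1=0, N2=0, N3=0, N4=0 → 0; observed 0. Eliminates N3 stuck-at-1, N4 stuck-at-1.
Only N2 stuck-at-1 is consistent with every test.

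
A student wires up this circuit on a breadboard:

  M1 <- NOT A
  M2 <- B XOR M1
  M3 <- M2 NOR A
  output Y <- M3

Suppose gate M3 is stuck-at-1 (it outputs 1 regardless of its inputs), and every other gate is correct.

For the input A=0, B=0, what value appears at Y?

1

Propagate with M3 forced: M1=1, M2=1, M3=1 [stuck-at-1].
So Y = 1. (Without the fault it would be 0.)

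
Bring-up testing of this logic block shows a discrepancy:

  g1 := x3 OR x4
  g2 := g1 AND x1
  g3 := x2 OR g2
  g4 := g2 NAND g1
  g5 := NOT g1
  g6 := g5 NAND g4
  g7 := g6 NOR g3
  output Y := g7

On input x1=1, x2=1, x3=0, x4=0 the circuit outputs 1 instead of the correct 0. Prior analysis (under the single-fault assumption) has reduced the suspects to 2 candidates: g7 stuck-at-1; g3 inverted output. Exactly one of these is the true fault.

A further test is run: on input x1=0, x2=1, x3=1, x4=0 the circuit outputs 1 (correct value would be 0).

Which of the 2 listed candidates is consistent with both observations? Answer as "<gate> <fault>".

Evaluate each candidate on input x1=0, x2=1, x3=1, x4=0:
  g7 stuck-at-1: g1=1, g2=0, g3=1, g4=1, g5=0, g6=1, g7=1 [stuck-at-1] → 1 — matches
  g3 inverted output: g1=1, g2=0, g3=0 [inverted output], g4=1, g5=0, g6=1, g7=0 → 0 — eliminated
Only g7 stuck-at-1 reproduces the observed 1.

g7 stuck-at-1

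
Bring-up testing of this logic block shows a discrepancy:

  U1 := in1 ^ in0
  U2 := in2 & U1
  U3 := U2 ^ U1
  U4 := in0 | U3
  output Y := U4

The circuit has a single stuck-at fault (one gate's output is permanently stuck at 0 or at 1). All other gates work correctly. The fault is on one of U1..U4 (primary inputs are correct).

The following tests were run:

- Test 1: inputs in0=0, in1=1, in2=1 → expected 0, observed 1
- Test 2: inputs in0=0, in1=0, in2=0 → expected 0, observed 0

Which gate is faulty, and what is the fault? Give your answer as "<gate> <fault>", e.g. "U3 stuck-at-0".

Fault-free values for test 1 (in0=0, in1=1, in2=1): U1=1, U2=1, U3=0, U4=0, giving Y=0. Observed 1.
Test 1: faults giving observed 1 are {U2 stuck-at-0, U3 stuck-at-1, U4 stuck-at-1}.
Test 2 (in0=0, in1=0, in2=0): fault-free U1=0, U2=0, U3=0, U4=0 → 0; observed 0. Eliminates U3 stuck-at-1, U4 stuck-at-1.
Only U2 stuck-at-0 is consistent with every test.

U2 stuck-at-0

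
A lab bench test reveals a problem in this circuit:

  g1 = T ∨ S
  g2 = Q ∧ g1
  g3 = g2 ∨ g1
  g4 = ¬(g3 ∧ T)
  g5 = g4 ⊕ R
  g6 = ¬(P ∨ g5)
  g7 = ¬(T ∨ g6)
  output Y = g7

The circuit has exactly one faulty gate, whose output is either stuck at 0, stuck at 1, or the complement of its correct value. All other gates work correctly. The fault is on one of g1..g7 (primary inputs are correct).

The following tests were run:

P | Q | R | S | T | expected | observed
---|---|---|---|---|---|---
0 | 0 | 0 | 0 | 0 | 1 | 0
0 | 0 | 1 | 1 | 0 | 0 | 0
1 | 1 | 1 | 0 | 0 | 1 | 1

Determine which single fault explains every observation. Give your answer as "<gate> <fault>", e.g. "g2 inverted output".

Fault-free values for test 1 (P=0, Q=0, R=0, S=0, T=0): g1=0, g2=0, g3=0, g4=1, g5=1, g6=0, g7=1, giving Y=1. Observed 0.
Test 1: faults giving observed 0 are {g4 stuck-at-0, g4 inverted output, g5 stuck-at-0, g5 inverted output, g6 stuck-at-1, g6 inverted output, g7 stuck-at-0, g7 inverted output}.
Test 2 (P=0, Q=0, R=1, S=1, T=0): fault-free g1=1, g2=0, g3=1, g4=1, g5=0, g6=1, g7=0 → 0; observed 0. Eliminates g4 stuck-at-0, g4 inverted output, g5 inverted output, g6 inverted output, g7 inverted output.
Test 3 (P=1, Q=1, R=1, S=0, T=0): fault-free g1=0, g2=0, g3=0, g4=1, g5=0, g6=0, g7=1 → 1; observed 1. Eliminates g6 stuck-at-1, g7 stuck-at-0.
Only g5 stuck-at-0 is consistent with every test.

g5 stuck-at-0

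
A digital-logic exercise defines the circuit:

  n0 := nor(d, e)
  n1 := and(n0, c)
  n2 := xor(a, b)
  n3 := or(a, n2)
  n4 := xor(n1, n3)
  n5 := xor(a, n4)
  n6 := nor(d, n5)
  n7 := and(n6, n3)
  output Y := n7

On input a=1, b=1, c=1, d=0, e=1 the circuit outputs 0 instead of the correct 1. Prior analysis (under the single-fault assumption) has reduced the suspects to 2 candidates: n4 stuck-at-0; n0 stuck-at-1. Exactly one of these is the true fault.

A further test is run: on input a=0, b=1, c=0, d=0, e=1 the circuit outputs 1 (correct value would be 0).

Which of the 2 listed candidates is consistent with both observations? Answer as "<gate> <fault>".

n4 stuck-at-0

Evaluate each candidate on input a=0, b=1, c=0, d=0, e=1:
  n4 stuck-at-0: n0=0, n1=0, n2=1, n3=1, n4=0 [stuck-at-0], n5=0, n6=1, n7=1 → 1 — matches
  n0 stuck-at-1: n0=1 [stuck-at-1], n1=0, n2=1, n3=1, n4=1, n5=1, n6=0, n7=0 → 0 — eliminated
Only n4 stuck-at-0 reproduces the observed 1.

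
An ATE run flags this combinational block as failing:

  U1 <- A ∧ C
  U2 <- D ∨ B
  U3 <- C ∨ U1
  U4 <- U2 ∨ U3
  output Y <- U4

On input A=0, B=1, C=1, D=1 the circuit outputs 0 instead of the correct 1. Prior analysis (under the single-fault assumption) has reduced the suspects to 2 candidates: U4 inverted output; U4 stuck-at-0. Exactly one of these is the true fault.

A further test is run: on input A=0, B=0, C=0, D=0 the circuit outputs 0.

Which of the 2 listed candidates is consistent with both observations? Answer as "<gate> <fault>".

Evaluate each candidate on input A=0, B=0, C=0, D=0:
  U4 inverted output: U1=0, U2=0, U3=0, U4=1 [inverted output] → 1 — eliminated
  U4 stuck-at-0: U1=0, U2=0, U3=0, U4=0 [stuck-at-0] → 0 — matches
Only U4 stuck-at-0 reproduces the observed 0.

U4 stuck-at-0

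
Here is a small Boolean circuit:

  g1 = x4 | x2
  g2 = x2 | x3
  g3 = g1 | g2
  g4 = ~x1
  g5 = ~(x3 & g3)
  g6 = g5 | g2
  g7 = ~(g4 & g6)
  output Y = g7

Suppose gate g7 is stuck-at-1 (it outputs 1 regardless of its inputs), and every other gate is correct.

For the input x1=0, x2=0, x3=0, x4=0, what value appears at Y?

1

Propagate with g7 forced: g1=0, g2=0, g3=0, g4=1, g5=1, g6=1, g7=1 [stuck-at-1].
So Y = 1. (Without the fault it would be 0.)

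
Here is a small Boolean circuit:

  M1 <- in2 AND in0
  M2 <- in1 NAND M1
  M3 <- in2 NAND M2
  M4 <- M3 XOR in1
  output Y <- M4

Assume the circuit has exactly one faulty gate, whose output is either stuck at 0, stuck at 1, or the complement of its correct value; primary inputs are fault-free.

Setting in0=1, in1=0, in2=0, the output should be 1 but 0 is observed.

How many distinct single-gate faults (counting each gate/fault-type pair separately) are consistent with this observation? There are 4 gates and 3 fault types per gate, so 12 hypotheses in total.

4

Fault-free: M1=0, M2=1, M3=1, M4=1 → 1. Observed 0.
  M1 stuck-at-0: output 1 ✗
  M1 stuck-at-1: output 1 ✗
  M1 inverted output: output 1 ✗
  M2 stuck-at-0: output 1 ✗
  M2 stuck-at-1: output 1 ✗
  M2 inverted output: output 1 ✗
  M3 stuck-at-0: output 0 ✓
  M3 stuck-at-1: output 1 ✗
  M3 inverted output: output 0 ✓
  M4 stuck-at-0: output 0 ✓
  M4 stuck-at-1: output 1 ✗
  M4 inverted output: output 0 ✓
Consistent faults: {M3 stuck-at-0, M3 inverted output, M4 stuck-at-0, M4 inverted output} — 4 in all.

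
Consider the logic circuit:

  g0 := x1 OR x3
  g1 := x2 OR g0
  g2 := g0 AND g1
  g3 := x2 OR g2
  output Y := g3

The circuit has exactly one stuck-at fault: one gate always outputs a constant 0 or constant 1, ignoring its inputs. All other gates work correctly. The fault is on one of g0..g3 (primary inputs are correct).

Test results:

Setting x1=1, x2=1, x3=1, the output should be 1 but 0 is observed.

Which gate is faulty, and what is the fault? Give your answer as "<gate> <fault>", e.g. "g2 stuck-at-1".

g3 stuck-at-0

Fault-free values for test 1 (x1=1, x2=1, x3=1): g0=1, g1=1, g2=1, g3=1, giving Y=1. Observed 0.
Test 1: faults giving observed 0 are {g3 stuck-at-0}.
Only g3 stuck-at-0 is consistent with every test.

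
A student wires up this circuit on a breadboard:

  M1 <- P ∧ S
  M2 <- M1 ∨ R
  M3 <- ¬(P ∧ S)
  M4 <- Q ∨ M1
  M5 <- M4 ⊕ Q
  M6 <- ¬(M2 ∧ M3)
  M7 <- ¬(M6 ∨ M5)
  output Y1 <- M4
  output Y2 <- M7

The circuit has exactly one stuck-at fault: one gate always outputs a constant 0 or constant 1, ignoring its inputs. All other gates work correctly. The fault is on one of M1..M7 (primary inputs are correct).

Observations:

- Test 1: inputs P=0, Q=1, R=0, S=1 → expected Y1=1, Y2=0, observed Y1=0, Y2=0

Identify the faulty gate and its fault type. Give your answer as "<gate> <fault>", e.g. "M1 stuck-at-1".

M4 stuck-at-0

Fault-free values for test 1 (P=0, Q=1, R=0, S=1): M1=0, M2=0, M3=1, M4=1, M5=0, M6=1, M7=0, giving Y1=1, Y2=0. Observed Y1=0, Y2=0.
Test 1: faults giving observed Y1=0, Y2=0 are {M4 stuck-at-0}.
Only M4 stuck-at-0 is consistent with every test.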